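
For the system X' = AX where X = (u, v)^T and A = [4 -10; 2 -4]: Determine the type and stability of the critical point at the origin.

center

A = [[4,-10],[2,-4]]; det(A-λI) = λ^2 + 4.
λ = 0 ± 2i: zero real part.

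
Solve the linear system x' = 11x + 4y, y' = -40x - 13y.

x(t) = K_1e^(-t)cos(4t) + K_2e^(-t)sin(4t), y(t) = -K_1e^(-t)sin(4t) - 3K_1e^(-t)cos(4t) - 3K_2e^(-t)sin(4t) + K_2e^(-t)cos(4t)

Coefficient matrix A = [[11, 4], [-40, -13]].
Characteristic polynomial det(A - λI) = λ^2 + 2λ + 17 = 0.
Eigenvalues λ = -1 ± 4i (complex conjugate pair).
For λ=-1+4i: an eigenvector is (1,-3) - i(0,-1) = (1, -3 + i).
A real fundamental pair from Re and Im of e^((-1+4i)t)v: X_1 = e^(-t)(cos(4t)·(1,-3) + sin(4t)·(0,-1)), X_2 = e^(-t)(sin(4t)·(1,-3) - cos(4t)·(0,-1)).
General solution: K_1X_1 + K_2X_2.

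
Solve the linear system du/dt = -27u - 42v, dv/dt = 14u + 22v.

u(t) = 3C_1e^(t) - 2C_2e^(-6t), v(t) = -2C_1e^(t) + C_2e^(-6t)

Coefficient matrix A = [[-27, -42], [14, 22]].
Characteristic polynomial det(A - λI) = λ^2 + 5λ - 6 = 0.
Eigenvalues λ = 1, -6.
For λ=1: (A-λI) row 1 is [-28, -42], so an eigenvector is (3, -2).
For λ=-6: (A-λI) row 1 is [-21, -42], so an eigenvector is (-2, 1).
General solution: C_1e^(t)(3,-2) + C_2e^(-6t)(-2,1).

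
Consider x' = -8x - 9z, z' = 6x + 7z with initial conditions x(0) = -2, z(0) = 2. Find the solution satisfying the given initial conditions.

Coefficient matrix A = [[-8, -9], [6, 7]].
Characteristic polynomial det(A - λI) = λ^2 + λ - 2 = 0.
Eigenvalues λ = 1, -2.
For λ=1: (A-λI) row 1 is [-9, -9], so an eigenvector is (-1, 1).
For λ=-2: (A-λI) row 1 is [-6, -9], so an eigenvector is (3, -2).
General solution: C_1e^(t)(-1,1) + C_2e^(-2t)(3,-2).
Applying x(0)=-2, z(0)=2 gives C_1=2, C_2=0.

x(t) = -2e^(t), z(t) = 2e^(t)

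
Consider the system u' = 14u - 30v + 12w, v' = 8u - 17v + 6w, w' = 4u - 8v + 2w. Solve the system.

u(t) = 4C_1e^(2t) + 2C_2e^(-t) - 3C_3e^(-2t), v(t) = 2C_1e^(2t) + C_2e^(-t) - 2C_3e^(-2t), w(t) = C_1e^(2t) - C_3e^(-2t)

Coefficient matrix A = [[14, -30, 12], [8, -17, 6], [4, -8, 2]].
det(A - λI) = 0 gives eigenvalues λ = 2, -1, -2.
For λ=2: eigenvector (4,2,1).
For λ=-1: eigenvector (2,1,0).
For λ=-2: eigenvector (-3,-2,-1).
General solution: C_1e^(2t)(4,2,1) + C_2e^(-t)(2,1,0) + C_3e^(-2t)(-3,-2,-1).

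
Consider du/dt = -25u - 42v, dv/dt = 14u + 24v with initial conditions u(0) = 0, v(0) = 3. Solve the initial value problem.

u(t) = -18e^(3t) + 18e^(-4t), v(t) = 12e^(3t) - 9e^(-4t)

Coefficient matrix A = [[-25, -42], [14, 24]].
Characteristic polynomial det(A - λI) = λ^2 + λ - 12 = 0.
Eigenvalues λ = -4, 3.
For λ=-4: (A-λI) row 1 is [-21, -42], so an eigenvector is (2, -1).
For λ=3: (A-λI) row 1 is [-28, -42], so an eigenvector is (3, -2).
General solution: C_1e^(-4t)(2,-1) + C_2e^(3t)(3,-2).
Applying u(0)=0, v(0)=3 gives C_1=9, C_2=-6.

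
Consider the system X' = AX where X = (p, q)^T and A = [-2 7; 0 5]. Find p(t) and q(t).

Coefficient matrix A = [[-2, 7], [0, 5]].
Characteristic polynomial det(A - λI) = λ^2 - 3λ - 10 = 0.
Eigenvalues λ = -2, 5.
For λ=-2: (A-λI) row 1 is [0, 7], so an eigenvector is (1, 0).
For λ=5: (A-λI) row 1 is [-7, 7], so an eigenvector is (-1, -1).
General solution: c_1e^(-2t)(1,0) + c_2e^(5t)(-1,-1).

p(t) = c_1e^(-2t) - c_2e^(5t), q(t) = -c_2e^(5t)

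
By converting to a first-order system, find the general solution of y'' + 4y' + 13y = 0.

y(t) = C_1e^(-2t)cos(3t) + C_2e^(-2t)sin(3t)

Let x_1 = y, x_2 = y'. Then x_1' = x_2 and x_2' = -13x_1 - 4x_2.
A = [[0,1],[-13,-4]]; det(A-λI) = λ^2 + 4λ + 13.
Eigenvalues λ = -2 ± 3i.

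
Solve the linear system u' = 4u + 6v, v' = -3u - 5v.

u(t) = -2C_1e^(t) + C_2e^(-2t), v(t) = C_1e^(t) - C_2e^(-2t)

Coefficient matrix A = [[4, 6], [-3, -5]].
Characteristic polynomial det(A - λI) = λ^2 + λ - 2 = 0.
Eigenvalues λ = 1, -2.
For λ=1: (A-λI) row 1 is [3, 6], so an eigenvector is (-2, 1).
For λ=-2: (A-λI) row 1 is [6, 6], so an eigenvector is (1, -1).
General solution: C_1e^(t)(-2,1) + C_2e^(-2t)(1,-1).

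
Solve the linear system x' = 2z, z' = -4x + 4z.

Coefficient matrix A = [[0, 2], [-4, 4]].
Characteristic polynomial det(A - λI) = λ^2 - 4λ + 8 = 0.
Eigenvalues λ = 2 ± 2i (complex conjugate pair).
For λ=2+2i: an eigenvector is (-1,-1) - i(0,1) = (-1, -1 - i).
A real fundamental pair from Re and Im of e^((2+2i)t)v: X_1 = e^(2t)(cos(2t)·(-1,-1) + sin(2t)·(0,1)), X_2 = e^(2t)(sin(2t)·(-1,-1) - cos(2t)·(0,1)).
General solution: K_1X_1 + K_2X_2.

x(t) = -K_1e^(2t)cos(2t) - K_2e^(2t)sin(2t), z(t) = K_1e^(2t)sin(2t) - K_1e^(2t)cos(2t) - K_2e^(2t)sin(2t) - K_2e^(2t)cos(2t)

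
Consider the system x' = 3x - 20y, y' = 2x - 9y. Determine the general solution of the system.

Coefficient matrix A = [[3, -20], [2, -9]].
Characteristic polynomial det(A - λI) = λ^2 + 6λ + 13 = 0.
Eigenvalues λ = -3 ± 2i (complex conjugate pair).
For λ=-3+2i: an eigenvector is (-1,0) - i(-3,-1) = (-1 + 3i, 0 + i).
A real fundamental pair from Re and Im of e^((-3+2i)t)v: X_1 = e^(-3t)(cos(2t)·(-1,0) + sin(2t)·(-3,-1)), X_2 = e^(-3t)(sin(2t)·(-1,0) - cos(2t)·(-3,-1)).
General solution: C_1X_1 + C_2X_2.

x(t) = -3C_1e^(-3t)sin(2t) - C_1e^(-3t)cos(2t) - C_2e^(-3t)sin(2t) + 3C_2e^(-3t)cos(2t), y(t) = -C_1e^(-3t)sin(2t) + C_2e^(-3t)cos(2t)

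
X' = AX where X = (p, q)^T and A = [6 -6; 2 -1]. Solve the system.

p(t) = -3c_1e^(2t) + 2c_2e^(3t), q(t) = -2c_1e^(2t) + c_2e^(3t)

Coefficient matrix A = [[6, -6], [2, -1]].
Characteristic polynomial det(A - λI) = λ^2 - 5λ + 6 = 0.
Eigenvalues λ = 2, 3.
For λ=2: (A-λI) row 1 is [4, -6], so an eigenvector is (-3, -2).
For λ=3: (A-λI) row 1 is [3, -6], so an eigenvector is (2, 1).
General solution: c_1e^(2t)(-3,-2) + c_2e^(3t)(2,1).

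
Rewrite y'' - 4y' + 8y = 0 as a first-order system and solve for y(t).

y(t) = K_1e^(2t)cos(2t) + K_2e^(2t)sin(2t)

Let x_1 = y, x_2 = y'. Then x_1' = x_2 and x_2' = -8x_1 + 4x_2.
A = [[0,1],[-8,4]]; det(A-λI) = λ^2 - 4λ + 8.
Eigenvalues λ = 2 ± 2i.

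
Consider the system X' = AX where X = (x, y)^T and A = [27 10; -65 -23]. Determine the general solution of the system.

Coefficient matrix A = [[27, 10], [-65, -23]].
Characteristic polynomial det(A - λI) = λ^2 - 4λ + 29 = 0.
Eigenvalues λ = 2 ± 5i (complex conjugate pair).
For λ=2+5i: an eigenvector is (1,-2) - i(1,-3) = (1 - i, -2 + 3i).
A real fundamental pair from Re and Im of e^((2+5i)t)v: X_1 = e^(2t)(cos(5t)·(1,-2) + sin(5t)·(1,-3)), X_2 = e^(2t)(sin(5t)·(1,-2) - cos(5t)·(1,-3)).
General solution: K_1X_1 + K_2X_2.

x(t) = K_1e^(2t)sin(5t) + K_1e^(2t)cos(5t) + K_2e^(2t)sin(5t) - K_2e^(2t)cos(5t), y(t) = -3K_1e^(2t)sin(5t) - 2K_1e^(2t)cos(5t) - 2K_2e^(2t)sin(5t) + 3K_2e^(2t)cos(5t)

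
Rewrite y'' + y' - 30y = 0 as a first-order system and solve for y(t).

Let x_1 = y, x_2 = y'. Then x_1' = x_2 and x_2' = 30x_1 - x_2.
A = [[0,1],[30,-1]]; det(A-λI) = λ^2 + λ - 30.
Eigenvalues λ = -6, 5 with eigenvectors (1,-6), (1,5).

y(t) = C_1e^(-6t) + C_2e^(5t)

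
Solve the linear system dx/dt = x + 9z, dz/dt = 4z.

Coefficient matrix A = [[1, 9], [0, 4]].
Characteristic polynomial det(A - λI) = λ^2 - 5λ + 4 = 0.
Eigenvalues λ = 1, 4.
For λ=1: (A-λI) row 1 is [0, 9], so an eigenvector is (-1, 0).
For λ=4: (A-λI) row 1 is [-3, 9], so an eigenvector is (-3, -1).
General solution: C_1e^(t)(-1,0) + C_2e^(4t)(-3,-1).

x(t) = -C_1e^(t) - 3C_2e^(4t), z(t) = -C_2e^(4t)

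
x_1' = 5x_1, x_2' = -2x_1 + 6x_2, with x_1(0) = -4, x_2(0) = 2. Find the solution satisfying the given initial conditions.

Coefficient matrix A = [[5, 0], [-2, 6]].
Characteristic polynomial det(A - λI) = λ^2 - 11λ + 30 = 0.
Eigenvalues λ = 6, 5.
For λ=6: (A-λI) row 1 is [-1, 0], so an eigenvector is (0, -1).
For λ=5: (A-λI) row 2 is [-2, 1], so an eigenvector is (1, 2).
General solution: K_1e^(6t)(0,-1) + K_2e^(5t)(1,2).
Applying x_1(0)=-4, x_2(0)=2 gives K_1=-10, K_2=-4.

x_1(t) = -4e^(5t), x_2(t) = 10e^(6t) - 8e^(5t)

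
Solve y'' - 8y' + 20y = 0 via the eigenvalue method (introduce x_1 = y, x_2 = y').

y(t) = C_1e^(4t)cos(2t) + C_2e^(4t)sin(2t)

Let x_1 = y, x_2 = y'. Then x_1' = x_2 and x_2' = -20x_1 + 8x_2.
A = [[0,1],[-20,8]]; det(A-λI) = λ^2 - 8λ + 20.
Eigenvalues λ = 4 ± 2i.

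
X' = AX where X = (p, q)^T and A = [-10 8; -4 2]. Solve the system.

p(t) = 2K_1e^(-6t) - K_2e^(-2t), q(t) = K_1e^(-6t) - K_2e^(-2t)

Coefficient matrix A = [[-10, 8], [-4, 2]].
Characteristic polynomial det(A - λI) = λ^2 + 8λ + 12 = 0.
Eigenvalues λ = -6, -2.
For λ=-6: (A-λI) row 1 is [-4, 8], so an eigenvector is (2, 1).
For λ=-2: (A-λI) row 1 is [-8, 8], so an eigenvector is (-1, -1).
General solution: K_1e^(-6t)(2,1) + K_2e^(-2t)(-1,-1).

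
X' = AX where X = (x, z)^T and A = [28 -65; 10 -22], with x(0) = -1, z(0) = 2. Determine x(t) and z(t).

Coefficient matrix A = [[28, -65], [10, -22]].
Characteristic polynomial det(A - λI) = λ^2 - 6λ + 34 = 0.
Eigenvalues λ = 3 ± 5i (complex conjugate pair).
For λ=3+5i: an eigenvector is (3,1) - i(2,1) = (3 - 2i, 1 - i).
A real fundamental pair from Re and Im of e^((3+5i)t)v: X_1 = e^(3t)(cos(5t)·(3,1) + sin(5t)·(2,1)), X_2 = e^(3t)(sin(5t)·(3,1) - cos(5t)·(2,1)).
General solution: K_1X_1 + K_2X_2.
Applying x(0)=-1, z(0)=2 gives K_1=-5, K_2=-7.

x(t) = -31e^(3t)sin(5t) - e^(3t)cos(5t), z(t) = -12e^(3t)sin(5t) + 2e^(3t)cos(5t)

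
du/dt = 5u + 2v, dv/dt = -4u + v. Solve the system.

Coefficient matrix A = [[5, 2], [-4, 1]].
Characteristic polynomial det(A - λI) = λ^2 - 6λ + 13 = 0.
Eigenvalues λ = 3 ± 2i (complex conjugate pair).
For λ=3+2i: an eigenvector is (0,-1) - i(-1,1) = (0 + i, -1 - i).
A real fundamental pair from Re and Im of e^((3+2i)t)v: X_1 = e^(3t)(cos(2t)·(0,-1) + sin(2t)·(-1,1)), X_2 = e^(3t)(sin(2t)·(0,-1) - cos(2t)·(-1,1)).
General solution: C_1X_1 + C_2X_2.

u(t) = -C_1e^(3t)sin(2t) + C_2e^(3t)cos(2t), v(t) = C_1e^(3t)sin(2t) - C_1e^(3t)cos(2t) - C_2e^(3t)sin(2t) - C_2e^(3t)cos(2t)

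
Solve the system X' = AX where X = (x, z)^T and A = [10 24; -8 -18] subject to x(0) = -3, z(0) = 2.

x(t) = -3e^(-6t), z(t) = 2e^(-6t)

Coefficient matrix A = [[10, 24], [-8, -18]].
Characteristic polynomial det(A - λI) = λ^2 + 8λ + 12 = 0.
Eigenvalues λ = -2, -6.
For λ=-2: (A-λI) row 1 is [12, 24], so an eigenvector is (-2, 1).
For λ=-6: (A-λI) row 1 is [16, 24], so an eigenvector is (-3, 2).
General solution: c_1e^(-2t)(-2,1) + c_2e^(-6t)(-3,2).
Applying x(0)=-3, z(0)=2 gives c_1=0, c_2=1.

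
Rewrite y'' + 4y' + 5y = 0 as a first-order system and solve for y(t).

Let x_1 = y, x_2 = y'. Then x_1' = x_2 and x_2' = -5x_1 - 4x_2.
A = [[0,1],[-5,-4]]; det(A-λI) = λ^2 + 4λ + 5.
Eigenvalues λ = -2 ± i.

y(t) = C_1e^(-2t)cos(t) + C_2e^(-2t)sin(t)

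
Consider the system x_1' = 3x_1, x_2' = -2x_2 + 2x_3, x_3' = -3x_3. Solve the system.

x_1(t) = c_1e^(3t), x_2(t) = -2c_2e^(-3t) + c_3e^(-2t), x_3(t) = c_2e^(-3t)

Coefficient matrix A = [[3, 0, 0], [0, -2, 2], [0, 0, -3]].
det(A - λI) = 0 gives eigenvalues λ = 3, -3, -2.
For λ=3: eigenvector (1,0,0).
For λ=-3: eigenvector (0,-2,1).
For λ=-2: eigenvector (0,1,0).
General solution: c_1e^(3t)(1,0,0) + c_2e^(-3t)(0,-2,1) + c_3e^(-2t)(0,1,0).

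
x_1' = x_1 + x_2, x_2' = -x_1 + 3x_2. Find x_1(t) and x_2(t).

x_1(t) = -c_1e^(2t) - c_2te^(2t) - 2c_2e^(2t), x_2(t) = -c_1e^(2t) - c_2te^(2t) - 3c_2e^(2t)

Coefficient matrix A = [[1, 1], [-1, 3]].
Characteristic polynomial det(A - λI) = λ^2 - 4λ + 4 = 0.
Single eigenvalue λ = 2 with algebraic multiplicity 2.
Eigenvector v = (-1,-1); generalized eigenvector w with (A-λI)w=v is (-2,-3).
General solution: e^(2t)[c_1·v + c_2·(t·v + w)].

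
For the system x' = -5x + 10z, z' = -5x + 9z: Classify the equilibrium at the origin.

unstable spiral

A = [[-5,10],[-5,9]]; det(A-λI) = λ^2 - 4λ + 5.
λ = 2 ± i: positive real part.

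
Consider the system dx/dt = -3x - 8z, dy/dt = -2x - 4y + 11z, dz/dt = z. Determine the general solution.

Coefficient matrix A = [[-3, 0, -8], [-2, -4, 11], [0, 0, 1]].
det(A - λI) = 0 gives eigenvalues λ = -3, -4, 1.
For λ=-3: eigenvector (1,-2,0).
For λ=-4: eigenvector (0,1,0).
For λ=1: eigenvector (-2,3,1).
General solution: c_1e^(-3t)(1,-2,0) + c_2e^(-4t)(0,1,0) + c_3e^(t)(-2,3,1).

x(t) = c_1e^(-3t) - 2c_3e^(t), y(t) = -2c_1e^(-3t) + c_2e^(-4t) + 3c_3e^(t), z(t) = c_3e^(t)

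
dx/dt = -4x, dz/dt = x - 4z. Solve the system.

Coefficient matrix A = [[-4, 0], [1, -4]].
Characteristic polynomial det(A - λI) = λ^2 + 8λ + 16 = 0.
Single eigenvalue λ = -4 with algebraic multiplicity 2.
Eigenvector v = (0,-1); generalized eigenvector w with (A-λI)w=v is (-1,1).
General solution: e^(-4t)[c_1·v + c_2·(t·v + w)].

x(t) = -c_2e^(-4t), z(t) = -c_1e^(-4t) - c_2te^(-4t) + c_2e^(-4t)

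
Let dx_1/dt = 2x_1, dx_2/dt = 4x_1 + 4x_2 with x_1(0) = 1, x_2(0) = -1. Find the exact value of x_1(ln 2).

4

A = [[2,0],[4,4]]; eigenvalues λ = 4, 2.
Eigenvectors: (0,1) for λ=4, (1,-2) for λ=2.
From the initial condition, c_1 = 1, c_2 = 1.
x_1(ln 2) = (1)(2^4)(0) + (1)(2^2)(1) = 4.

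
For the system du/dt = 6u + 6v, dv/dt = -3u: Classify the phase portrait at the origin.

A = [[6,6],[-3,0]]; det(A-λI) = λ^2 - 6λ + 18.
λ = 3 ± 3i: positive real part.

unstable spiral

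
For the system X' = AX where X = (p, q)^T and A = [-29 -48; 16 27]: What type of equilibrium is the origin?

A = [[-29,-48],[16,27]]; det(A-λI) = λ^2 + 2λ - 15.
λ = -5, 3: opposite signs.

saddle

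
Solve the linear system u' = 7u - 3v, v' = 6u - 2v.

Coefficient matrix A = [[7, -3], [6, -2]].
Characteristic polynomial det(A - λI) = λ^2 - 5λ + 4 = 0.
Eigenvalues λ = 4, 1.
For λ=4: (A-λI) row 1 is [3, -3], so an eigenvector is (1, 1).
For λ=1: (A-λI) row 1 is [6, -3], so an eigenvector is (-1, -2).
General solution: C_1e^(4t)(1,1) + C_2e^(t)(-1,-2).

u(t) = C_1e^(4t) - C_2e^(t), v(t) = C_1e^(4t) - 2C_2e^(t)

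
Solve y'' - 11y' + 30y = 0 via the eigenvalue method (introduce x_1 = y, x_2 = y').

y(t) = K_1e^(5t) + K_2e^(6t)

Let x_1 = y, x_2 = y'. Then x_1' = x_2 and x_2' = -30x_1 + 11x_2.
A = [[0,1],[-30,11]]; det(A-λI) = λ^2 - 11λ + 30.
Eigenvalues λ = 5, 6 with eigenvectors (1,5), (1,6).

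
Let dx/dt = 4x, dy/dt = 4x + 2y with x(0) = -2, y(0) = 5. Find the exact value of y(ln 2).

-28

A = [[4,0],[4,2]]; eigenvalues λ = 2, 4.
Eigenvectors: (0,-1) for λ=2, (-1,-2) for λ=4.
From the initial condition, c_1 = -9, c_2 = 2.
y(ln 2) = (-9)(2^2)(-1) + (2)(2^4)(-2) = -28.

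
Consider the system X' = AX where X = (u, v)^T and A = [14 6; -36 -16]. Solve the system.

Coefficient matrix A = [[14, 6], [-36, -16]].
Characteristic polynomial det(A - λI) = λ^2 + 2λ - 8 = 0.
Eigenvalues λ = 2, -4.
For λ=2: (A-λI) row 1 is [12, 6], so an eigenvector is (1, -2).
For λ=-4: (A-λI) row 1 is [18, 6], so an eigenvector is (1, -3).
General solution: C_1e^(2t)(1,-2) + C_2e^(-4t)(1,-3).

u(t) = C_1e^(2t) + C_2e^(-4t), v(t) = -2C_1e^(2t) - 3C_2e^(-4t)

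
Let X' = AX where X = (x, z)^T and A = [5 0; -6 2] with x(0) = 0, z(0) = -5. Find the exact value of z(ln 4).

-80

A = [[5,0],[-6,2]]; eigenvalues λ = 5, 2.
Eigenvectors: (-1,2) for λ=5, (0,-1) for λ=2.
From the initial condition, c_1 = 0, c_2 = 5.
z(ln 4) = (0)(4^5)(2) + (5)(4^2)(-1) = -80.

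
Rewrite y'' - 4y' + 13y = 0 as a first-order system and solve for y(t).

Let x_1 = y, x_2 = y'. Then x_1' = x_2 and x_2' = -13x_1 + 4x_2.
A = [[0,1],[-13,4]]; det(A-λI) = λ^2 - 4λ + 13.
Eigenvalues λ = 2 ± 3i.

y(t) = c_1e^(2t)cos(3t) + c_2e^(2t)sin(3t)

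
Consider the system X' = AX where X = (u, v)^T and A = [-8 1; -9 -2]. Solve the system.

u(t) = -C_1e^(-5t) - C_2te^(-5t), v(t) = -3C_1e^(-5t) - 3C_2te^(-5t) - C_2e^(-5t)

Coefficient matrix A = [[-8, 1], [-9, -2]].
Characteristic polynomial det(A - λI) = λ^2 + 10λ + 25 = 0.
Single eigenvalue λ = -5 with algebraic multiplicity 2.
Eigenvector v = (-1,-3); generalized eigenvector w with (A-λI)w=v is (0,-1).
General solution: e^(-5t)[C_1·v + C_2·(t·v + w)].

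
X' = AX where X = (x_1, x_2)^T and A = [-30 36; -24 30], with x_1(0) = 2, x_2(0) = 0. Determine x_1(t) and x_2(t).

Coefficient matrix A = [[-30, 36], [-24, 30]].
Characteristic polynomial det(A - λI) = λ^2 - 36 = 0.
Eigenvalues λ = 6, -6.
For λ=6: (A-λI) row 1 is [-36, 36], so an eigenvector is (1, 1).
For λ=-6: (A-λI) row 1 is [-24, 36], so an eigenvector is (3, 2).
General solution: C_1e^(6t)(1,1) + C_2e^(-6t)(3,2).
Applying x_1(0)=2, x_2(0)=0 gives C_1=-4, C_2=2.

x_1(t) = -4e^(6t) + 6e^(-6t), x_2(t) = -4e^(6t) + 4e^(-6t)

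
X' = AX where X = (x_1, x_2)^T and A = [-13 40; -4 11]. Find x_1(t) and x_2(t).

Coefficient matrix A = [[-13, 40], [-4, 11]].
Characteristic polynomial det(A - λI) = λ^2 + 2λ + 17 = 0.
Eigenvalues λ = -1 ± 4i (complex conjugate pair).
For λ=-1+4i: an eigenvector is (3,1) - i(1,0) = (3 - i, 1).
A real fundamental pair from Re and Im of e^((-1+4i)t)v: X_1 = e^(-t)(cos(4t)·(3,1) + sin(4t)·(1,0)), X_2 = e^(-t)(sin(4t)·(3,1) - cos(4t)·(1,0)).
General solution: K_1X_1 + K_2X_2.

x_1(t) = K_1e^(-t)sin(4t) + 3K_1e^(-t)cos(4t) + 3K_2e^(-t)sin(4t) - K_2e^(-t)cos(4t), x_2(t) = K_1e^(-t)cos(4t) + K_2e^(-t)sin(4t)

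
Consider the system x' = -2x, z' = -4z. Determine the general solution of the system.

Coefficient matrix A = [[-2, 0], [0, -4]].
Characteristic polynomial det(A - λI) = λ^2 + 6λ + 8 = 0.
Eigenvalues λ = -4, -2.
For λ=-4: (A-λI) row 1 is [2, 0], so an eigenvector is (0, 1).
For λ=-2: (A-λI) row 2 is [0, -2], so an eigenvector is (-1, 0).
General solution: K_1e^(-4t)(0,1) + K_2e^(-2t)(-1,0).

x(t) = -K_2e^(-2t), z(t) = K_1e^(-4t)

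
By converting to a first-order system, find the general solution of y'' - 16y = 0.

y(t) = c_1e^(4t) + c_2e^(-4t)

Let x_1 = y, x_2 = y'. Then x_1' = x_2 and x_2' = 16x_1.
A = [[0,1],[16,0]]; det(A-λI) = λ^2 - 16.
Eigenvalues λ = 4, -4 with eigenvectors (1,4), (1,-4).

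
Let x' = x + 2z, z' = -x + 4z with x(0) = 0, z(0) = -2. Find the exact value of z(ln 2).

A = [[1,2],[-1,4]]; eigenvalues λ = 2, 3.
Eigenvectors: (-2,-1) for λ=2, (-1,-1) for λ=3.
From the initial condition, c_1 = -2, c_2 = 4.
z(ln 2) = (-2)(2^2)(-1) + (4)(2^3)(-1) = -24.

-24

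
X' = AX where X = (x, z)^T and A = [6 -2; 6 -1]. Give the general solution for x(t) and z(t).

Coefficient matrix A = [[6, -2], [6, -1]].
Characteristic polynomial det(A - λI) = λ^2 - 5λ + 6 = 0.
Eigenvalues λ = 3, 2.
For λ=3: (A-λI) row 1 is [3, -2], so an eigenvector is (-2, -3).
For λ=2: (A-λI) row 1 is [4, -2], so an eigenvector is (-1, -2).
General solution: c_1e^(3t)(-2,-3) + c_2e^(2t)(-1,-2).

x(t) = -2c_1e^(3t) - c_2e^(2t), z(t) = -3c_1e^(3t) - 2c_2e^(2t)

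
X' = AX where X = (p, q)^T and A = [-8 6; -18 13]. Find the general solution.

Coefficient matrix A = [[-8, 6], [-18, 13]].
Characteristic polynomial det(A - λI) = λ^2 - 5λ + 4 = 0.
Eigenvalues λ = 4, 1.
For λ=4: (A-λI) row 1 is [-12, 6], so an eigenvector is (1, 2).
For λ=1: (A-λI) row 1 is [-9, 6], so an eigenvector is (2, 3).
General solution: c_1e^(4t)(1,2) + c_2e^(t)(2,3).

p(t) = c_1e^(4t) + 2c_2e^(t), q(t) = 2c_1e^(4t) + 3c_2e^(t)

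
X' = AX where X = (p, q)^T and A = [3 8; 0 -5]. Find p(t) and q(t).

Coefficient matrix A = [[3, 8], [0, -5]].
Characteristic polynomial det(A - λI) = λ^2 + 2λ - 15 = 0.
Eigenvalues λ = 3, -5.
For λ=3: (A-λI) row 1 is [0, 8], so an eigenvector is (-1, 0).
For λ=-5: (A-λI) row 1 is [8, 8], so an eigenvector is (-1, 1).
General solution: C_1e^(3t)(-1,0) + C_2e^(-5t)(-1,1).

p(t) = -C_1e^(3t) - C_2e^(-5t), q(t) = C_2e^(-5t)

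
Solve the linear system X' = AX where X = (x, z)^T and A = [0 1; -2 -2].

Coefficient matrix A = [[0, 1], [-2, -2]].
Characteristic polynomial det(A - λI) = λ^2 + 2λ + 2 = 0.
Eigenvalues λ = -1 ± i (complex conjugate pair).
For λ=-1+i: an eigenvector is (0,1) - i(1,-1) = (0 - i, 1 + i).
A real fundamental pair from Re and Im of e^((-1+i)t)v: X_1 = e^(-t)(cos(t)·(0,1) + sin(t)·(1,-1)), X_2 = e^(-t)(sin(t)·(0,1) - cos(t)·(1,-1)).
General solution: c_1X_1 + c_2X_2.

x(t) = c_1e^(-t)sin(t) - c_2e^(-t)cos(t), z(t) = -c_1e^(-t)sin(t) + c_1e^(-t)cos(t) + c_2e^(-t)sin(t) + c_2e^(-t)cos(t)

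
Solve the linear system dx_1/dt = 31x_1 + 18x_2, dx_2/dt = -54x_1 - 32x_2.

Coefficient matrix A = [[31, 18], [-54, -32]].
Characteristic polynomial det(A - λI) = λ^2 + λ - 20 = 0.
Eigenvalues λ = -5, 4.
For λ=-5: (A-λI) row 1 is [36, 18], so an eigenvector is (-1, 2).
For λ=4: (A-λI) row 1 is [27, 18], so an eigenvector is (-2, 3).
General solution: K_1e^(-5t)(-1,2) + K_2e^(4t)(-2,3).

x_1(t) = -K_1e^(-5t) - 2K_2e^(4t), x_2(t) = 2K_1e^(-5t) + 3K_2e^(4t)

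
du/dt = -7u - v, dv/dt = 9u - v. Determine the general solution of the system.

Coefficient matrix A = [[-7, -1], [9, -1]].
Characteristic polynomial det(A - λI) = λ^2 + 8λ + 16 = 0.
Single eigenvalue λ = -4 with algebraic multiplicity 2.
Eigenvector v = (1,-3); generalized eigenvector w with (A-λI)w=v is (0,-1).
General solution: e^(-4t)[c_1·v + c_2·(t·v + w)].

u(t) = c_1e^(-4t) + c_2te^(-4t), v(t) = -3c_1e^(-4t) - 3c_2te^(-4t) - c_2e^(-4t)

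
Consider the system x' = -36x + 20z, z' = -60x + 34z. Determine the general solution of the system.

Coefficient matrix A = [[-36, 20], [-60, 34]].
Characteristic polynomial det(A - λI) = λ^2 + 2λ - 24 = 0.
Eigenvalues λ = -6, 4.
For λ=-6: (A-λI) row 1 is [-30, 20], so an eigenvector is (-2, -3).
For λ=4: (A-λI) row 1 is [-40, 20], so an eigenvector is (1, 2).
General solution: K_1e^(-6t)(-2,-3) + K_2e^(4t)(1,2).

x(t) = -2K_1e^(-6t) + K_2e^(4t), z(t) = -3K_1e^(-6t) + 2K_2e^(4t)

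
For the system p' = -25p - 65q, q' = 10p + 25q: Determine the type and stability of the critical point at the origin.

center

A = [[-25,-65],[10,25]]; det(A-λI) = λ^2 + 25.
λ = 0 ± 5i: zero real part.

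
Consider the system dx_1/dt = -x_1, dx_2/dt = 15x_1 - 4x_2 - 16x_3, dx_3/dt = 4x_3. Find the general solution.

Coefficient matrix A = [[-1, 0, 0], [15, -4, -16], [0, 0, 4]].
det(A - λI) = 0 gives eigenvalues λ = 4, -4, -1.
For λ=4: eigenvector (0,-2,1).
For λ=-4: eigenvector (0,1,0).
For λ=-1: eigenvector (1,5,0).
General solution: C_1e^(4t)(0,-2,1) + C_2e^(-4t)(0,1,0) + C_3e^(-t)(1,5,0).

x_1(t) = C_3e^(-t), x_2(t) = -2C_1e^(4t) + C_2e^(-4t) + 5C_3e^(-t), x_3(t) = C_1e^(4t)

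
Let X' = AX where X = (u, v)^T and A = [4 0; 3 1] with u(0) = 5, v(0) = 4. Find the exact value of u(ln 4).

1280

A = [[4,0],[3,1]]; eigenvalues λ = 1, 4.
Eigenvectors: (0,1) for λ=1, (-1,-1) for λ=4.
From the initial condition, c_1 = -1, c_2 = -5.
u(ln 4) = (-1)(4^1)(0) + (-5)(4^4)(-1) = 1280.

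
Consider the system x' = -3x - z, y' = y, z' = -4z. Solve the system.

x(t) = -C_1e^(-3t) + C_3e^(-4t), y(t) = C_2e^(t), z(t) = C_3e^(-4t)

Coefficient matrix A = [[-3, 0, -1], [0, 1, 0], [0, 0, -4]].
det(A - λI) = 0 gives eigenvalues λ = -3, 1, -4.
For λ=-3: eigenvector (-1,0,0).
For λ=1: eigenvector (0,1,0).
For λ=-4: eigenvector (1,0,1).
General solution: C_1e^(-3t)(-1,0,0) + C_2e^(t)(0,1,0) + C_3e^(-4t)(1,0,1).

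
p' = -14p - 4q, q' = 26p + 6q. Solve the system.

Coefficient matrix A = [[-14, -4], [26, 6]].
Characteristic polynomial det(A - λI) = λ^2 + 8λ + 20 = 0.
Eigenvalues λ = -4 ± 2i (complex conjugate pair).
For λ=-4+2i: an eigenvector is (-1,3) - i(-1,2) = (-1 + i, 3 - 2i).
A real fundamental pair from Re and Im of e^((-4+2i)t)v: X_1 = e^(-4t)(cos(2t)·(-1,3) + sin(2t)·(-1,2)), X_2 = e^(-4t)(sin(2t)·(-1,3) - cos(2t)·(-1,2)).
General solution: K_1X_1 + K_2X_2.

p(t) = -K_1e^(-4t)sin(2t) - K_1e^(-4t)cos(2t) - K_2e^(-4t)sin(2t) + K_2e^(-4t)cos(2t), q(t) = 2K_1e^(-4t)sin(2t) + 3K_1e^(-4t)cos(2t) + 3K_2e^(-4t)sin(2t) - 2K_2e^(-4t)cos(2t)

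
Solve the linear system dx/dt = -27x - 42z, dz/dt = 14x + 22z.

x(t) = 2c_1e^(-6t) - 3c_2e^(t), z(t) = -c_1e^(-6t) + 2c_2e^(t)

Coefficient matrix A = [[-27, -42], [14, 22]].
Characteristic polynomial det(A - λI) = λ^2 + 5λ - 6 = 0.
Eigenvalues λ = -6, 1.
For λ=-6: (A-λI) row 1 is [-21, -42], so an eigenvector is (2, -1).
For λ=1: (A-λI) row 1 is [-28, -42], so an eigenvector is (-3, 2).
General solution: c_1e^(-6t)(2,-1) + c_2e^(t)(-3,2).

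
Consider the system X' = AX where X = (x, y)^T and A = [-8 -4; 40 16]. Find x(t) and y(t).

Coefficient matrix A = [[-8, -4], [40, 16]].
Characteristic polynomial det(A - λI) = λ^2 - 8λ + 32 = 0.
Eigenvalues λ = 4 ± 4i (complex conjugate pair).
For λ=4+4i: an eigenvector is (0,1) - i(-1,3) = (0 + i, 1 - 3i).
A real fundamental pair from Re and Im of e^((4+4i)t)v: X_1 = e^(4t)(cos(4t)·(0,1) + sin(4t)·(-1,3)), X_2 = e^(4t)(sin(4t)·(0,1) - cos(4t)·(-1,3)).
General solution: C_1X_1 + C_2X_2.

x(t) = -C_1e^(4t)sin(4t) + C_2e^(4t)cos(4t), y(t) = 3C_1e^(4t)sin(4t) + C_1e^(4t)cos(4t) + C_2e^(4t)sin(4t) - 3C_2e^(4t)cos(4t)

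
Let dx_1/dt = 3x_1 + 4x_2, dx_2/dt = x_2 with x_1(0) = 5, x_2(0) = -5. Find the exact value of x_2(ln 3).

-15

A = [[3,4],[0,1]]; eigenvalues λ = 1, 3.
Eigenvectors: (-2,1) for λ=1, (-1,0) for λ=3.
From the initial condition, c_1 = -5, c_2 = 5.
x_2(ln 3) = (-5)(3^1)(1) + (5)(3^3)(0) = -15.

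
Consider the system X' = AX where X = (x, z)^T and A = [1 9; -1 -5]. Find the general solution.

x(t) = 3K_1e^(-2t) + 3K_2te^(-2t) + K_2e^(-2t), z(t) = -K_1e^(-2t) - K_2te^(-2t)

Coefficient matrix A = [[1, 9], [-1, -5]].
Characteristic polynomial det(A - λI) = λ^2 + 4λ + 4 = 0.
Single eigenvalue λ = -2 with algebraic multiplicity 2.
Eigenvector v = (3,-1); generalized eigenvector w with (A-λI)w=v is (1,0).
General solution: e^(-2t)[K_1·v + K_2·(t·v + w)].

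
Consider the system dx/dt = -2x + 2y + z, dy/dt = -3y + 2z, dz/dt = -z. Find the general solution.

Coefficient matrix A = [[-2, 2, 1], [0, -3, 2], [0, 0, -1]].
det(A - λI) = 0 gives eigenvalues λ = -2, -3, -1.
For λ=-2: eigenvector (1,0,0).
For λ=-3: eigenvector (-2,1,0).
For λ=-1: eigenvector (3,1,1).
General solution: c_1e^(-2t)(1,0,0) + c_2e^(-3t)(-2,1,0) + c_3e^(-t)(3,1,1).

x(t) = c_1e^(-2t) - 2c_2e^(-3t) + 3c_3e^(-t), y(t) = c_2e^(-3t) + c_3e^(-t), z(t) = c_3e^(-t)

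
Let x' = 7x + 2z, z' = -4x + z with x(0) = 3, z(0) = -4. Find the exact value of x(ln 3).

513

A = [[7,2],[-4,1]]; eigenvalues λ = 3, 5.
Eigenvectors: (-1,2) for λ=3, (-1,1) for λ=5.
From the initial condition, c_1 = -1, c_2 = -2.
x(ln 3) = (-1)(3^3)(-1) + (-2)(3^5)(-1) = 513.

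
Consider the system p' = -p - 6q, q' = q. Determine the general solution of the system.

Coefficient matrix A = [[-1, -6], [0, 1]].
Characteristic polynomial det(A - λI) = λ^2 - 1 = 0.
Eigenvalues λ = 1, -1.
For λ=1: (A-λI) row 1 is [-2, -6], so an eigenvector is (-3, 1).
For λ=-1: (A-λI) row 1 is [0, -6], so an eigenvector is (1, 0).
General solution: K_1e^(t)(-3,1) + K_2e^(-t)(1,0).

p(t) = -3K_1e^(t) + K_2e^(-t), q(t) = K_1e^(t)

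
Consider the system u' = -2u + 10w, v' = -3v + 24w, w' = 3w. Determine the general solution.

Coefficient matrix A = [[-2, 0, 10], [0, -3, 24], [0, 0, 3]].
det(A - λI) = 0 gives eigenvalues λ = -2, 3, -3.
For λ=-2: eigenvector (1,0,0).
For λ=3: eigenvector (2,4,1).
For λ=-3: eigenvector (0,1,0).
General solution: c_1e^(-2t)(1,0,0) + c_2e^(3t)(2,4,1) + c_3e^(-3t)(0,1,0).

u(t) = c_1e^(-2t) + 2c_2e^(3t), v(t) = 4c_2e^(3t) + c_3e^(-3t), w(t) = c_2e^(3t)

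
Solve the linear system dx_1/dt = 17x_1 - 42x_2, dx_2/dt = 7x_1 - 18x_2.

x_1(t) = 2C_1e^(-4t) + 3C_2e^(3t), x_2(t) = C_1e^(-4t) + C_2e^(3t)

Coefficient matrix A = [[17, -42], [7, -18]].
Characteristic polynomial det(A - λI) = λ^2 + λ - 12 = 0.
Eigenvalues λ = -4, 3.
For λ=-4: (A-λI) row 1 is [21, -42], so an eigenvector is (2, 1).
For λ=3: (A-λI) row 1 is [14, -42], so an eigenvector is (3, 1).
General solution: C_1e^(-4t)(2,1) + C_2e^(3t)(3,1).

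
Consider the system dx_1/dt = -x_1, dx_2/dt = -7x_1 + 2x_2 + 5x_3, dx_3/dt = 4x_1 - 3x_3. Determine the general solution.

x_1(t) = K_3e^(-t), x_2(t) = K_1e^(-3t) - K_2e^(2t) - K_3e^(-t), x_3(t) = -K_1e^(-3t) + 2K_3e^(-t)

Coefficient matrix A = [[-1, 0, 0], [-7, 2, 5], [4, 0, -3]].
det(A - λI) = 0 gives eigenvalues λ = -3, 2, -1.
For λ=-3: eigenvector (0,1,-1).
For λ=2: eigenvector (0,-1,0).
For λ=-1: eigenvector (1,-1,2).
General solution: K_1e^(-3t)(0,1,-1) + K_2e^(2t)(0,-1,0) + K_3e^(-t)(1,-1,2).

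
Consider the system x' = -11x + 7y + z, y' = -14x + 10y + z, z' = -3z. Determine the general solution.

x(t) = c_1e^(-3t) + c_2e^(-4t) - c_3e^(3t), y(t) = c_1e^(-3t) + c_2e^(-4t) - 2c_3e^(3t), z(t) = c_1e^(-3t)

Coefficient matrix A = [[-11, 7, 1], [-14, 10, 1], [0, 0, -3]].
det(A - λI) = 0 gives eigenvalues λ = -3, -4, 3.
For λ=-3: eigenvector (1,1,1).
For λ=-4: eigenvector (1,1,0).
For λ=3: eigenvector (-1,-2,0).
General solution: c_1e^(-3t)(1,1,1) + c_2e^(-4t)(1,1,0) + c_3e^(3t)(-1,-2,0).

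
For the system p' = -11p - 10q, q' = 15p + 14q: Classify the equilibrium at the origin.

A = [[-11,-10],[15,14]]; det(A-λI) = λ^2 - 3λ - 4.
λ = 4, -1: opposite signs.

saddle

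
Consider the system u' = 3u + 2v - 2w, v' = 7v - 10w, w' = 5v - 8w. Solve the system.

Coefficient matrix A = [[3, 2, -2], [0, 7, -10], [0, 5, -8]].
det(A - λI) = 0 gives eigenvalues λ = 3, -3, 2.
For λ=3: eigenvector (1,0,0).
For λ=-3: eigenvector (0,1,1).
For λ=2: eigenvector (-2,2,1).
General solution: C_1e^(3t)(1,0,0) + C_2e^(-3t)(0,1,1) + C_3e^(2t)(-2,2,1).

u(t) = C_1e^(3t) - 2C_3e^(2t), v(t) = C_2e^(-3t) + 2C_3e^(2t), w(t) = C_2e^(-3t) + C_3e^(2t)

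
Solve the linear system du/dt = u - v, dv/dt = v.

u(t) = -K_1e^(t) - K_2te^(t) + 2K_2e^(t), v(t) = K_2e^(t)

Coefficient matrix A = [[1, -1], [0, 1]].
Characteristic polynomial det(A - λI) = λ^2 - 2λ + 1 = 0.
Single eigenvalue λ = 1 with algebraic multiplicity 2.
Eigenvector v = (-1,0); generalized eigenvector w with (A-λI)w=v is (2,1).
General solution: e^(t)[K_1·v + K_2·(t·v + w)].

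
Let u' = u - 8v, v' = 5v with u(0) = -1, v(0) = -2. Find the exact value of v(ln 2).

A = [[1,-8],[0,5]]; eigenvalues λ = 5, 1.
Eigenvectors: (2,-1) for λ=5, (1,0) for λ=1.
From the initial condition, c_1 = 2, c_2 = -5.
v(ln 2) = (2)(2^5)(-1) + (-5)(2^1)(0) = -64.

-64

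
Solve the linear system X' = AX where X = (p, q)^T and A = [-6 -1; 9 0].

p(t) = -c_1e^(-3t) - c_2te^(-3t) + c_2e^(-3t), q(t) = 3c_1e^(-3t) + 3c_2te^(-3t) - 2c_2e^(-3t)

Coefficient matrix A = [[-6, -1], [9, 0]].
Characteristic polynomial det(A - λI) = λ^2 + 6λ + 9 = 0.
Single eigenvalue λ = -3 with algebraic multiplicity 2.
Eigenvector v = (-1,3); generalized eigenvector w with (A-λI)w=v is (1,-2).
General solution: e^(-3t)[c_1·v + c_2·(t·v + w)].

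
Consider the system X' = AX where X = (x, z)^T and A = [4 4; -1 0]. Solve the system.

x(t) = -2K_1e^(2t) - 2K_2te^(2t) + 3K_2e^(2t), z(t) = K_1e^(2t) + K_2te^(2t) - 2K_2e^(2t)

Coefficient matrix A = [[4, 4], [-1, 0]].
Characteristic polynomial det(A - λI) = λ^2 - 4λ + 4 = 0.
Single eigenvalue λ = 2 with algebraic multiplicity 2.
Eigenvector v = (-2,1); generalized eigenvector w with (A-λI)w=v is (3,-2).
General solution: e^(2t)[K_1·v + K_2·(t·v + w)].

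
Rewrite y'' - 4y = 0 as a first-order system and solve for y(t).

Let x_1 = y, x_2 = y'. Then x_1' = x_2 and x_2' = 4x_1.
A = [[0,1],[4,0]]; det(A-λI) = λ^2 - 4.
Eigenvalues λ = -2, 2 with eigenvectors (1,-2), (1,2).

y(t) = K_1e^(-2t) + K_2e^(2t)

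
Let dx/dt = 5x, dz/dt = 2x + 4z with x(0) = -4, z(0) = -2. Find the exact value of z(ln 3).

A = [[5,0],[2,4]]; eigenvalues λ = 4, 5.
Eigenvectors: (0,1) for λ=4, (-1,-2) for λ=5.
From the initial condition, c_1 = 6, c_2 = 4.
z(ln 3) = (6)(3^4)(1) + (4)(3^5)(-2) = -1458.

-1458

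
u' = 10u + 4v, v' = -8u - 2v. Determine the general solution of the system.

Coefficient matrix A = [[10, 4], [-8, -2]].
Characteristic polynomial det(A - λI) = λ^2 - 8λ + 12 = 0.
Eigenvalues λ = 6, 2.
For λ=6: (A-λI) row 1 is [4, 4], so an eigenvector is (-1, 1).
For λ=2: (A-λI) row 1 is [8, 4], so an eigenvector is (-1, 2).
General solution: c_1e^(6t)(-1,1) + c_2e^(2t)(-1,2).

u(t) = -c_1e^(6t) - c_2e^(2t), v(t) = c_1e^(6t) + 2c_2e^(2t)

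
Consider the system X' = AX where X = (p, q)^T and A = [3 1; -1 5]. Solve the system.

p(t) = -C_1e^(4t) - C_2te^(4t) + C_2e^(4t), q(t) = -C_1e^(4t) - C_2te^(4t)

Coefficient matrix A = [[3, 1], [-1, 5]].
Characteristic polynomial det(A - λI) = λ^2 - 8λ + 16 = 0.
Single eigenvalue λ = 4 with algebraic multiplicity 2.
Eigenvector v = (-1,-1); generalized eigenvector w with (A-λI)w=v is (1,0).
General solution: e^(4t)[C_1·v + C_2·(t·v + w)].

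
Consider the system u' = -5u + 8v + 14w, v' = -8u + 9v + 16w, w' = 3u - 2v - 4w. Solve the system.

u(t) = -C_1e^(t) + C_2e^(-3t) + 2C_3e^(2t), v(t) = C_1e^(t) + 2C_2e^(-3t), w(t) = -C_1e^(t) - C_2e^(-3t) + C_3e^(2t)

Coefficient matrix A = [[-5, 8, 14], [-8, 9, 16], [3, -2, -4]].
det(A - λI) = 0 gives eigenvalues λ = 1, -3, 2.
For λ=1: eigenvector (-1,1,-1).
For λ=-3: eigenvector (1,2,-1).
For λ=2: eigenvector (2,0,1).
General solution: C_1e^(t)(-1,1,-1) + C_2e^(-3t)(1,2,-1) + C_3e^(2t)(2,0,1).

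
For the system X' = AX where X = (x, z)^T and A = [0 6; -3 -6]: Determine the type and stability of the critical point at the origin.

stable spiral

A = [[0,6],[-3,-6]]; det(A-λI) = λ^2 + 6λ + 18.
λ = -3 ± 3i: negative real part.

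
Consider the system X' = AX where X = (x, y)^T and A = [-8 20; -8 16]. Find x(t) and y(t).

x(t) = K_1e^(4t)sin(4t) - 2K_1e^(4t)cos(4t) - 2K_2e^(4t)sin(4t) - K_2e^(4t)cos(4t), y(t) = K_1e^(4t)sin(4t) - K_1e^(4t)cos(4t) - K_2e^(4t)sin(4t) - K_2e^(4t)cos(4t)

Coefficient matrix A = [[-8, 20], [-8, 16]].
Characteristic polynomial det(A - λI) = λ^2 - 8λ + 32 = 0.
Eigenvalues λ = 4 ± 4i (complex conjugate pair).
For λ=4+4i: an eigenvector is (-2,-1) - i(1,1) = (-2 - i, -1 - i).
A real fundamental pair from Re and Im of e^((4+4i)t)v: X_1 = e^(4t)(cos(4t)·(-2,-1) + sin(4t)·(1,1)), X_2 = e^(4t)(sin(4t)·(-2,-1) - cos(4t)·(1,1)).
General solution: K_1X_1 + K_2X_2.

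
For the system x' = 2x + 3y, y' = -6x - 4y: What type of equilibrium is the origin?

stable spiral

A = [[2,3],[-6,-4]]; det(A-λI) = λ^2 + 2λ + 10.
λ = -1 ± 3i: negative real part.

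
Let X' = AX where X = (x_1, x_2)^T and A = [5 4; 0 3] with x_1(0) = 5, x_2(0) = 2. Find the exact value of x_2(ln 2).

16

A = [[5,4],[0,3]]; eigenvalues λ = 3, 5.
Eigenvectors: (2,-1) for λ=3, (1,0) for λ=5.
From the initial condition, c_1 = -2, c_2 = 9.
x_2(ln 2) = (-2)(2^3)(-1) + (9)(2^5)(0) = 16.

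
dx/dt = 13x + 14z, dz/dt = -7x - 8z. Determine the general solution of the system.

x(t) = -C_1e^(-t) + 2C_2e^(6t), z(t) = C_1e^(-t) - C_2e^(6t)

Coefficient matrix A = [[13, 14], [-7, -8]].
Characteristic polynomial det(A - λI) = λ^2 - 5λ - 6 = 0.
Eigenvalues λ = -1, 6.
For λ=-1: (A-λI) row 1 is [14, 14], so an eigenvector is (-1, 1).
For λ=6: (A-λI) row 1 is [7, 14], so an eigenvector is (2, -1).
General solution: C_1e^(-t)(-1,1) + C_2e^(6t)(2,-1).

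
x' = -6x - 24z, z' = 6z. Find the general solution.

Coefficient matrix A = [[-6, -24], [0, 6]].
Characteristic polynomial det(A - λI) = λ^2 - 36 = 0.
Eigenvalues λ = -6, 6.
For λ=-6: (A-λI) row 1 is [0, -24], so an eigenvector is (-1, 0).
For λ=6: (A-λI) row 1 is [-12, -24], so an eigenvector is (2, -1).
General solution: c_1e^(-6t)(-1,0) + c_2e^(6t)(2,-1).

x(t) = -c_1e^(-6t) + 2c_2e^(6t), z(t) = -c_2e^(6t)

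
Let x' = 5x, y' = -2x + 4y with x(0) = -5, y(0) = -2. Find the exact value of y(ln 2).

128

A = [[5,0],[-2,4]]; eigenvalues λ = 5, 4.
Eigenvectors: (-1,2) for λ=5, (0,-1) for λ=4.
From the initial condition, c_1 = 5, c_2 = 12.
y(ln 2) = (5)(2^5)(2) + (12)(2^4)(-1) = 128.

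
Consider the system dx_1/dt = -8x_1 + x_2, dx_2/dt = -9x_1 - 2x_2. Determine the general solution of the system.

Coefficient matrix A = [[-8, 1], [-9, -2]].
Characteristic polynomial det(A - λI) = λ^2 + 10λ + 25 = 0.
Single eigenvalue λ = -5 with algebraic multiplicity 2.
Eigenvector v = (-1,-3); generalized eigenvector w with (A-λI)w=v is (0,-1).
General solution: e^(-5t)[C_1·v + C_2·(t·v + w)].

x_1(t) = -C_1e^(-5t) - C_2te^(-5t), x_2(t) = -3C_1e^(-5t) - 3C_2te^(-5t) - C_2e^(-5t)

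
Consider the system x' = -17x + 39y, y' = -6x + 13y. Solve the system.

x(t) = 2K_1e^(-2t)sin(3t) - 3K_1e^(-2t)cos(3t) - 3K_2e^(-2t)sin(3t) - 2K_2e^(-2t)cos(3t), y(t) = K_1e^(-2t)sin(3t) - K_1e^(-2t)cos(3t) - K_2e^(-2t)sin(3t) - K_2e^(-2t)cos(3t)

Coefficient matrix A = [[-17, 39], [-6, 13]].
Characteristic polynomial det(A - λI) = λ^2 + 4λ + 13 = 0.
Eigenvalues λ = -2 ± 3i (complex conjugate pair).
For λ=-2+3i: an eigenvector is (-3,-1) - i(2,1) = (-3 - 2i, -1 - i).
A real fundamental pair from Re and Im of e^((-2+3i)t)v: X_1 = e^(-2t)(cos(3t)·(-3,-1) + sin(3t)·(2,1)), X_2 = e^(-2t)(sin(3t)·(-3,-1) - cos(3t)·(2,1)).
General solution: K_1X_1 + K_2X_2.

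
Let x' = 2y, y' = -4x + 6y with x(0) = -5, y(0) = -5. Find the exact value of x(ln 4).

-80

A = [[0,2],[-4,6]]; eigenvalues λ = 2, 4.
Eigenvectors: (1,1) for λ=2, (-1,-2) for λ=4.
From the initial condition, c_1 = -5, c_2 = 0.
x(ln 4) = (-5)(4^2)(1) + (0)(4^4)(-1) = -80.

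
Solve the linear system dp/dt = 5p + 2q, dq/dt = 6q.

Coefficient matrix A = [[5, 2], [0, 6]].
Characteristic polynomial det(A - λI) = λ^2 - 11λ + 30 = 0.
Eigenvalues λ = 6, 5.
For λ=6: (A-λI) row 1 is [-1, 2], so an eigenvector is (2, 1).
For λ=5: (A-λI) row 1 is [0, 2], so an eigenvector is (-1, 0).
General solution: K_1e^(6t)(2,1) + K_2e^(5t)(-1,0).

p(t) = 2K_1e^(6t) - K_2e^(5t), q(t) = K_1e^(6t)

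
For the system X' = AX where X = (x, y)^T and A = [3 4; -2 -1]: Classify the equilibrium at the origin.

A = [[3,4],[-2,-1]]; det(A-λI) = λ^2 - 2λ + 5.
λ = 1 ± 2i: positive real part.

unstable spiral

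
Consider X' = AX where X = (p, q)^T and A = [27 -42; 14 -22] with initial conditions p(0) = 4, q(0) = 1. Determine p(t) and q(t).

p(t) = 10e^(6t) - 6e^(-t), q(t) = 5e^(6t) - 4e^(-t)

Coefficient matrix A = [[27, -42], [14, -22]].
Characteristic polynomial det(A - λI) = λ^2 - 5λ - 6 = 0.
Eigenvalues λ = -1, 6.
For λ=-1: (A-λI) row 1 is [28, -42], so an eigenvector is (3, 2).
For λ=6: (A-λI) row 1 is [21, -42], so an eigenvector is (2, 1).
General solution: K_1e^(-t)(3,2) + K_2e^(6t)(2,1).
Applying p(0)=4, q(0)=1 gives K_1=-2, K_2=5.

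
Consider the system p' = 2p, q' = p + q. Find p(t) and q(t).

Coefficient matrix A = [[2, 0], [1, 1]].
Characteristic polynomial det(A - λI) = λ^2 - 3λ + 2 = 0.
Eigenvalues λ = 2, 1.
For λ=2: (A-λI) row 2 is [1, -1], so an eigenvector is (1, 1).
For λ=1: (A-λI) row 1 is [1, 0], so an eigenvector is (0, -1).
General solution: K_1e^(2t)(1,1) + K_2e^(t)(0,-1).

p(t) = K_1e^(2t), q(t) = K_1e^(2t) - K_2e^(t)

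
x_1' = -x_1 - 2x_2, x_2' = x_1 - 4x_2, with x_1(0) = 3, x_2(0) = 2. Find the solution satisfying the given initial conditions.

Coefficient matrix A = [[-1, -2], [1, -4]].
Characteristic polynomial det(A - λI) = λ^2 + 5λ + 6 = 0.
Eigenvalues λ = -3, -2.
For λ=-3: (A-λI) row 1 is [2, -2], so an eigenvector is (1, 1).
For λ=-2: (A-λI) row 1 is [1, -2], so an eigenvector is (-2, -1).
General solution: c_1e^(-3t)(1,1) + c_2e^(-2t)(-2,-1).
Applying x_1(0)=3, x_2(0)=2 gives c_1=1, c_2=-1.

x_1(t) = 2e^(-2t) + e^(-3t), x_2(t) = e^(-2t) + e^(-3t)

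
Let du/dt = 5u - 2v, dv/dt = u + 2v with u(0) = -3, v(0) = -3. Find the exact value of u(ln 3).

-81

A = [[5,-2],[1,2]]; eigenvalues λ = 4, 3.
Eigenvectors: (2,1) for λ=4, (-1,-1) for λ=3.
From the initial condition, c_1 = 0, c_2 = 3.
u(ln 3) = (0)(3^4)(2) + (3)(3^3)(-1) = -81.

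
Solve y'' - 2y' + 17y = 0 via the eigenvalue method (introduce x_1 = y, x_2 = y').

Let x_1 = y, x_2 = y'. Then x_1' = x_2 and x_2' = -17x_1 + 2x_2.
A = [[0,1],[-17,2]]; det(A-λI) = λ^2 - 2λ + 17.
Eigenvalues λ = 1 ± 4i.

y(t) = K_1e^(t)cos(4t) + K_2e^(t)sin(4t)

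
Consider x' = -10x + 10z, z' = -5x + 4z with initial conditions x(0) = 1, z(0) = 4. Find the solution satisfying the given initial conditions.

x(t) = 33e^(-3t)sin(t) + e^(-3t)cos(t), z(t) = 23e^(-3t)sin(t) + 4e^(-3t)cos(t)

Coefficient matrix A = [[-10, 10], [-5, 4]].
Characteristic polynomial det(A - λI) = λ^2 + 6λ + 10 = 0.
Eigenvalues λ = -3 ± i (complex conjugate pair).
For λ=-3+i: an eigenvector is (-1,-1) - i(-3,-2) = (-1 + 3i, -1 + 2i).
A real fundamental pair from Re and Im of e^((-3+i)t)v: X_1 = e^(-3t)(cos(t)·(-1,-1) + sin(t)·(-3,-2)), X_2 = e^(-3t)(sin(t)·(-1,-1) - cos(t)·(-3,-2)).
General solution: c_1X_1 + c_2X_2.
Applying x(0)=1, z(0)=4 gives c_1=-10, c_2=-3.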